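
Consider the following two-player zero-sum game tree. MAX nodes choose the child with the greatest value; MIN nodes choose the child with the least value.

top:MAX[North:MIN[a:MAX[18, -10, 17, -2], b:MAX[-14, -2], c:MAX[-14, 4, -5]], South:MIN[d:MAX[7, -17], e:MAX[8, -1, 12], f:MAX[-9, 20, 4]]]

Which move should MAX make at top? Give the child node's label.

a (MAX): max(18, -10, 17, -2) = 18
b (MAX): max(-14, -2) = -2
c (MAX): max(-14, 4, -5) = 4
North (MIN): min(18, -2, 4) = -2
d (MAX): max(7, -17) = 7
e (MAX): max(8, -1, 12) = 12
f (MAX): max(-9, 20, 4) = 20
South (MIN): min(7, 12, 20) = 7
top (MAX): max(-2, 7) = 7
MAX at top wants the highest of {North=-2, South=7}, so chooses South.

South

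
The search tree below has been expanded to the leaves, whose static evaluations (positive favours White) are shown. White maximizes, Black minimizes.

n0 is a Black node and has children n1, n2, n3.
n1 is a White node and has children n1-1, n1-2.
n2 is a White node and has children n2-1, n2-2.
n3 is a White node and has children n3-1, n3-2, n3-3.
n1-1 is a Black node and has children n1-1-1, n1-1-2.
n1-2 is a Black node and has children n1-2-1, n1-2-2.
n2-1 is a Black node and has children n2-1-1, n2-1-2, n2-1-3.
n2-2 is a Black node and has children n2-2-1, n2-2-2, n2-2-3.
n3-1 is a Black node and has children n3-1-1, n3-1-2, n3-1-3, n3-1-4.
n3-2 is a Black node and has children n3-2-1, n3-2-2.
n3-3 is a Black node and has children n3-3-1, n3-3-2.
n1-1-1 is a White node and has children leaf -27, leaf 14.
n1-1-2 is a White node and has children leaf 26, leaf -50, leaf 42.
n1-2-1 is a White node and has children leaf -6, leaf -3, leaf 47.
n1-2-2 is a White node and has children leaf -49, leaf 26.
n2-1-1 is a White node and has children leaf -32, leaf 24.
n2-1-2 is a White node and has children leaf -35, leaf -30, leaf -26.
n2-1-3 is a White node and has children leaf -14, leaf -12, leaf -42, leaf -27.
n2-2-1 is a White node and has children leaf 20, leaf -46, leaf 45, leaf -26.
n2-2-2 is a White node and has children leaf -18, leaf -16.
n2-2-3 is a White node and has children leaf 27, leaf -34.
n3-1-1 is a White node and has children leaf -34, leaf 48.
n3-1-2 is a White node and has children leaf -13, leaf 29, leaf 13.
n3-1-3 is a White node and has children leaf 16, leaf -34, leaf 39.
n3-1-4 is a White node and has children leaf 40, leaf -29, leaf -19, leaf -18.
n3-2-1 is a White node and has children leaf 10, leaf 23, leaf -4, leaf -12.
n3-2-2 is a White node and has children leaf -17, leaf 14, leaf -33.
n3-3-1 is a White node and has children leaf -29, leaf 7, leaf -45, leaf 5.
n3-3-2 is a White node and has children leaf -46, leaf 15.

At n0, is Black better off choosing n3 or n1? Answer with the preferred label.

n1

n3-1-1 (White): max(-34, 48) = 48
n3-1-2 (White): max(-13, 29, 13) = 29
n3-1-3 (White): max(16, -34, 39) = 39
n3-1-4 (White): max(40, -29, -19, -18) = 40
n3-1 (Black): min(48, 29, 39, 40) = 29
n3-2-1 (White): max(10, 23, -4, -12) = 23
n3-2-2 (White): max(-17, 14, -33) = 14
n3-2 (Black): min(23, 14) = 14
n3-3-1 (White): max(-29, 7, -45, 5) = 7
n3-3-2 (White): max(-46, 15) = 15
n3-3 (Black): min(7, 15) = 7
n3 (White): max(29, 14, 7) = 29
n1-1-1 (White): max(-27, 14) = 14
n1-1-2 (White): max(26, -50, 42) = 42
n1-1 (Black): min(14, 42) = 14
n1-2-1 (White): max(-6, -3, 47) = 47
n1-2-2 (White): max(-49, 26) = 26
n1-2 (Black): min(47, 26) = 26
n1 (White): max(14, 26) = 26
Black prefers the lower value; n3=29, n1=26. n1 is better since 26 < 29.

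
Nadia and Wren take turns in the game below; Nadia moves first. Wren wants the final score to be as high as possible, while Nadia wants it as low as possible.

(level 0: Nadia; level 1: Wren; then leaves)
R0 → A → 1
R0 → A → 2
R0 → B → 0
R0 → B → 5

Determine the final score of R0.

A (Wren): max(1, 2) = 2
B (Wren): max(0, 5) = 5
R0 (Nadia): min(2, 5) = 2

2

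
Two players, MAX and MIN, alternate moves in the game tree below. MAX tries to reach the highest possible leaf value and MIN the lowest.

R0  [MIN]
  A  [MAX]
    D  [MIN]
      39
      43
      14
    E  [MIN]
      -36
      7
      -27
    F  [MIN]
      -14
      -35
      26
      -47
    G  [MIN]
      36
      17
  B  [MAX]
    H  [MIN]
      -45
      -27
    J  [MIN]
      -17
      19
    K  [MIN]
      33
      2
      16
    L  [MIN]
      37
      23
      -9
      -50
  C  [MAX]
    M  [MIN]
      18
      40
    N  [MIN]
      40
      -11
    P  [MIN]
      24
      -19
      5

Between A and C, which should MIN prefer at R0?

A

D (MIN): min(39, 43, 14) = 14
E (MIN): min(-36, 7, -27) = -36
F (MIN): min(-14, -35, 26, -47) = -47
G (MIN): min(36, 17) = 17
A (MAX): max(14, -36, -47, 17) = 17
M (MIN): min(18, 40) = 18
N (MIN): min(40, -11) = -11
P (MIN): min(24, -19, 5) = -19
C (MAX): max(18, -11, -19) = 18
MIN prefers the lower value; A=17, C=18. A is better since 17 < 18.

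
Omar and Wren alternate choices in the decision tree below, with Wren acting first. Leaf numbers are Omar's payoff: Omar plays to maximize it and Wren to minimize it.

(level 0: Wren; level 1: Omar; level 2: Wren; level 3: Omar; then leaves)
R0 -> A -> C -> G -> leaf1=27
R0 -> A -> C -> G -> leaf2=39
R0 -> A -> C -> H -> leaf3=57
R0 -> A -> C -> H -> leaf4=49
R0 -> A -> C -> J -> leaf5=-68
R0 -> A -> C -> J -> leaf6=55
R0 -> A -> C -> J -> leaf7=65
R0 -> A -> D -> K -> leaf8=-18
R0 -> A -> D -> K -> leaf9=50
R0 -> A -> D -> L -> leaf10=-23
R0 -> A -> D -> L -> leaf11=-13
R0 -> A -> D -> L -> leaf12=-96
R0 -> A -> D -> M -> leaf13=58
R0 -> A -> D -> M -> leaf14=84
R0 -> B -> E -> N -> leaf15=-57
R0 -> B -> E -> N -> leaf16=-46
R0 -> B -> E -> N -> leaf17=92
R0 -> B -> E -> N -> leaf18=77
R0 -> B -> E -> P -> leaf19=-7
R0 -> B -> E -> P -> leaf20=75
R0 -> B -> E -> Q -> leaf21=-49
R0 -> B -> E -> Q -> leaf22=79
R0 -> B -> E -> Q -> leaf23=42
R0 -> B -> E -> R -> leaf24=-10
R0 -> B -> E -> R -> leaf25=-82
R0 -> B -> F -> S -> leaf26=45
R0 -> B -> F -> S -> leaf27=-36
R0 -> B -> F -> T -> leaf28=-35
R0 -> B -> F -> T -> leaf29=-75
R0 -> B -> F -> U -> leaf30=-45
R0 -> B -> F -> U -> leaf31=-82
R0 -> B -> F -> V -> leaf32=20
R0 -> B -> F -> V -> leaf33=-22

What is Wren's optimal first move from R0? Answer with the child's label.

B

G (Omar): max(27, 39) = 39
H (Omar): max(57, 49) = 57
J (Omar): max(-68, 55, 65) = 65
C (Wren): min(39, 57, 65) = 39
K (Omar): max(-18, 50) = 50
L (Omar): max(-23, -13, -96) = -13
M (Omar): max(58, 84) = 84
D (Wren): min(50, -13, 84) = -13
A (Omar): max(39, -13) = 39
N (Omar): max(-57, -46, 92, 77) = 92
P (Omar): max(-7, 75) = 75
Q (Omar): max(-49, 79, 42) = 79
R (Omar): max(-10, -82) = -10
E (Wren): min(92, 75, 79, -10) = -10
S (Omar): max(45, -36) = 45
T (Omar): max(-35, -75) = -35
U (Omar): max(-45, -82) = -45
V (Omar): max(20, -22) = 20
F (Wren): min(45, -35, -45, 20) = -45
B (Omar): max(-10, -45) = -10
R0 (Wren): min(39, -10) = -10
Wren at R0 wants the lowest of {A=39, B=-10}, so chooses B.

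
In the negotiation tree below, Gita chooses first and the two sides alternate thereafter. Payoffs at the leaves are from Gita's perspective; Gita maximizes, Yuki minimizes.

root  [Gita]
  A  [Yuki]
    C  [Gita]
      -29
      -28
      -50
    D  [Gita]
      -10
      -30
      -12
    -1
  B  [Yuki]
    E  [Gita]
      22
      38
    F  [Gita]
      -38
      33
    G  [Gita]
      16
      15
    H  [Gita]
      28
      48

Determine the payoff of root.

16

C (Gita): max(-29, -28, -50) = -28
D (Gita): max(-10, -30, -12) = -10
A (Yuki): min(-28, -10, -1) = -28
E (Gita): max(22, 38) = 38
F (Gita): max(-38, 33) = 33
G (Gita): max(16, 15) = 16
H (Gita): max(28, 48) = 48
B (Yuki): min(38, 33, 16, 48) = 16
root (Gita): max(-28, 16) = 16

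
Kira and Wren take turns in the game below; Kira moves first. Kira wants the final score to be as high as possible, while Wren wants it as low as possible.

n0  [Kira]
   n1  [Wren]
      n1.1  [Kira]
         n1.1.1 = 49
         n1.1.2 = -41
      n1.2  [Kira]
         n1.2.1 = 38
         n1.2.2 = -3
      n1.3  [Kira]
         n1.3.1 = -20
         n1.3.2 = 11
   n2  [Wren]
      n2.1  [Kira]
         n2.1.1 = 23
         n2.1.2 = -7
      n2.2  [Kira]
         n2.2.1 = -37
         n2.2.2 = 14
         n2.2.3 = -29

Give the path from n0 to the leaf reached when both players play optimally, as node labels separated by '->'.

n0 -> n2 -> n2.2 -> n2.2.2

n1.1 (Kira): max(49, -41) = 49
n1.2 (Kira): max(38, -3) = 38
n1.3 (Kira): max(-20, 11) = 11
n1 (Wren): min(49, 38, 11) = 11
n2.1 (Kira): max(23, -7) = 23
n2.2 (Kira): max(-37, 14, -29) = 14
n2 (Wren): min(23, 14) = 14
n0 (Kira): max(11, 14) = 14
At n0, Kira picks n2 (highest: 14).
At n2, Wren picks n2.2 (lowest: 14).
At n2.2, Kira picks n2.2.2 (highest: 14).
Terminal value 14.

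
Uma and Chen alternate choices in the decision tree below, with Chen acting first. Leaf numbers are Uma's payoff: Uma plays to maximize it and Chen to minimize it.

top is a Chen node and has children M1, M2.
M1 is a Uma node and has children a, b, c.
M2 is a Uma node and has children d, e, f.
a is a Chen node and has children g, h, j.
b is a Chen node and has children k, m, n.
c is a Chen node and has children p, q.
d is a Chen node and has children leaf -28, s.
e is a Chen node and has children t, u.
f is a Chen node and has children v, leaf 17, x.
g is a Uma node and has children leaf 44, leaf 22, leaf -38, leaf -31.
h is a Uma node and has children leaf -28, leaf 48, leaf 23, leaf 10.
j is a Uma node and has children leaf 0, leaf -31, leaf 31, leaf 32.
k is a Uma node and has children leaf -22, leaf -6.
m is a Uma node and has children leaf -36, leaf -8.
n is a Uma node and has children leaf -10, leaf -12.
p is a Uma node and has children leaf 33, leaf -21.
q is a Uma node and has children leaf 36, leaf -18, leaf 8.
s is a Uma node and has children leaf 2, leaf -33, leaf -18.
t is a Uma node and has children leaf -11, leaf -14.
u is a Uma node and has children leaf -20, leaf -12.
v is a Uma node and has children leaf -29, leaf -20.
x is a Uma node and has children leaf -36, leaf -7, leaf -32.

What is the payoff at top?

g (Uma): max(44, 22, -38, -31) = 44
h (Uma): max(-28, 48, 23, 10) = 48
j (Uma): max(0, -31, 31, 32) = 32
a (Chen): min(44, 48, 32) = 32
k (Uma): max(-22, -6) = -6
m (Uma): max(-36, -8) = -8
n (Uma): max(-10, -12) = -10
b (Chen): min(-6, -8, -10) = -10
p (Uma): max(33, -21) = 33
q (Uma): max(36, -18, 8) = 36
c (Chen): min(33, 36) = 33
M1 (Uma): max(32, -10, 33) = 33
s (Uma): max(2, -33, -18) = 2
d (Chen): min(-28, 2) = -28
t (Uma): max(-11, -14) = -11
u (Uma): max(-20, -12) = -12
e (Chen): min(-11, -12) = -12
v (Uma): max(-29, -20) = -20
x (Uma): max(-36, -7, -32) = -7
f (Chen): min(-20, 17, -7) = -20
M2 (Uma): max(-28, -12, -20) = -12
top (Chen): min(33, -12) = -12

-12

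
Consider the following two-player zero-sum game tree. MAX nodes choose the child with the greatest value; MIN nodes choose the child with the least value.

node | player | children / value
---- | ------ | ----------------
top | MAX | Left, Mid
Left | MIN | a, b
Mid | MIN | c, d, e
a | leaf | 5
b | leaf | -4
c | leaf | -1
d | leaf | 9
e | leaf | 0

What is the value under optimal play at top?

Left (MIN): min(5, -4) = -4
Mid (MIN): min(-1, 9, 0) = -1
top (MAX): max(-4, -1) = -1

-1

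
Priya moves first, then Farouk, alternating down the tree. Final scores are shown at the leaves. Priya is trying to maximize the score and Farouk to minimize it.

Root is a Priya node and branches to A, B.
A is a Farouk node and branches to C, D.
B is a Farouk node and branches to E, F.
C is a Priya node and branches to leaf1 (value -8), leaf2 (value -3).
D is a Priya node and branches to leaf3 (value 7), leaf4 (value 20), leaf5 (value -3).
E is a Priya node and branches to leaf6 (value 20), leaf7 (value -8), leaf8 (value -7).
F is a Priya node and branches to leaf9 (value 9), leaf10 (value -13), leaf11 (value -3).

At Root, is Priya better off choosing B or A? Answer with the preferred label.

B

E (Priya): max(20, -8, -7) = 20
F (Priya): max(9, -13, -3) = 9
B (Farouk): min(20, 9) = 9
C (Priya): max(-8, -3) = -3
D (Priya): max(7, 20, -3) = 20
A (Farouk): min(-3, 20) = -3
Priya prefers the higher value; B=9, A=-3. B is better since 9 > -3.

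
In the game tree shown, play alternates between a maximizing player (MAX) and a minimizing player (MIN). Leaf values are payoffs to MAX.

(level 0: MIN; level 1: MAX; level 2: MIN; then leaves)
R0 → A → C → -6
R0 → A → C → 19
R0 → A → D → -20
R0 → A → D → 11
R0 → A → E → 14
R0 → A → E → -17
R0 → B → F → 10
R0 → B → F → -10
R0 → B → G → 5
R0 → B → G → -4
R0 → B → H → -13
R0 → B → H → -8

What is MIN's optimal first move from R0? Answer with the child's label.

A

C (MIN): min(-6, 19) = -6
D (MIN): min(-20, 11) = -20
E (MIN): min(14, -17) = -17
A (MAX): max(-6, -20, -17) = -6
F (MIN): min(10, -10) = -10
G (MIN): min(5, -4) = -4
H (MIN): min(-13, -8) = -13
B (MAX): max(-10, -4, -13) = -4
R0 (MIN): min(-6, -4) = -6
MIN at R0 wants the lowest of {A=-6, B=-4}, so chooses A.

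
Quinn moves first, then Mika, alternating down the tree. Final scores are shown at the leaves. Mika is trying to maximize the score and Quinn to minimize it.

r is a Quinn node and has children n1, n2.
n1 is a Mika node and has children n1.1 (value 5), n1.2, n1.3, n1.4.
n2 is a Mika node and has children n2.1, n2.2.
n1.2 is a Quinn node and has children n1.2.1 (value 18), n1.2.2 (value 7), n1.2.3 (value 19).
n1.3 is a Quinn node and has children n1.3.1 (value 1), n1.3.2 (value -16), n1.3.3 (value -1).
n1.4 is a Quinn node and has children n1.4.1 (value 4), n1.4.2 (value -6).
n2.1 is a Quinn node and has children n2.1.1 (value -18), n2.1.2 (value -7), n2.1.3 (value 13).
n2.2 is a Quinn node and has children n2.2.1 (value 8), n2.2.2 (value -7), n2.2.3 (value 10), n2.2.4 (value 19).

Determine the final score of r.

-7

n1.2 (Quinn): min(18, 7, 19) = 7
n1.3 (Quinn): min(1, -16, -1) = -16
n1.4 (Quinn): min(4, -6) = -6
n1 (Mika): max(5, 7, -16, -6) = 7
n2.1 (Quinn): min(-18, -7, 13) = -18
n2.2 (Quinn): min(8, -7, 10, 19) = -7
n2 (Mika): max(-18, -7) = -7
r (Quinn): min(7, -7) = -7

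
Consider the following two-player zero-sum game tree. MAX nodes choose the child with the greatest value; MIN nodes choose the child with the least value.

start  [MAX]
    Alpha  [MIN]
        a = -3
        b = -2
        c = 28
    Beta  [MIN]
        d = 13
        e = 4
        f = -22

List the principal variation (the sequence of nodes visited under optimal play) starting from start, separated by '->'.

start -> Alpha -> a

Alpha (MIN): min(-3, -2, 28) = -3
Beta (MIN): min(13, 4, -22) = -22
start (MAX): max(-3, -22) = -3
At start, MAX picks Alpha (highest: -3).
At Alpha, MIN picks a (lowest: -3).
Terminal value -3.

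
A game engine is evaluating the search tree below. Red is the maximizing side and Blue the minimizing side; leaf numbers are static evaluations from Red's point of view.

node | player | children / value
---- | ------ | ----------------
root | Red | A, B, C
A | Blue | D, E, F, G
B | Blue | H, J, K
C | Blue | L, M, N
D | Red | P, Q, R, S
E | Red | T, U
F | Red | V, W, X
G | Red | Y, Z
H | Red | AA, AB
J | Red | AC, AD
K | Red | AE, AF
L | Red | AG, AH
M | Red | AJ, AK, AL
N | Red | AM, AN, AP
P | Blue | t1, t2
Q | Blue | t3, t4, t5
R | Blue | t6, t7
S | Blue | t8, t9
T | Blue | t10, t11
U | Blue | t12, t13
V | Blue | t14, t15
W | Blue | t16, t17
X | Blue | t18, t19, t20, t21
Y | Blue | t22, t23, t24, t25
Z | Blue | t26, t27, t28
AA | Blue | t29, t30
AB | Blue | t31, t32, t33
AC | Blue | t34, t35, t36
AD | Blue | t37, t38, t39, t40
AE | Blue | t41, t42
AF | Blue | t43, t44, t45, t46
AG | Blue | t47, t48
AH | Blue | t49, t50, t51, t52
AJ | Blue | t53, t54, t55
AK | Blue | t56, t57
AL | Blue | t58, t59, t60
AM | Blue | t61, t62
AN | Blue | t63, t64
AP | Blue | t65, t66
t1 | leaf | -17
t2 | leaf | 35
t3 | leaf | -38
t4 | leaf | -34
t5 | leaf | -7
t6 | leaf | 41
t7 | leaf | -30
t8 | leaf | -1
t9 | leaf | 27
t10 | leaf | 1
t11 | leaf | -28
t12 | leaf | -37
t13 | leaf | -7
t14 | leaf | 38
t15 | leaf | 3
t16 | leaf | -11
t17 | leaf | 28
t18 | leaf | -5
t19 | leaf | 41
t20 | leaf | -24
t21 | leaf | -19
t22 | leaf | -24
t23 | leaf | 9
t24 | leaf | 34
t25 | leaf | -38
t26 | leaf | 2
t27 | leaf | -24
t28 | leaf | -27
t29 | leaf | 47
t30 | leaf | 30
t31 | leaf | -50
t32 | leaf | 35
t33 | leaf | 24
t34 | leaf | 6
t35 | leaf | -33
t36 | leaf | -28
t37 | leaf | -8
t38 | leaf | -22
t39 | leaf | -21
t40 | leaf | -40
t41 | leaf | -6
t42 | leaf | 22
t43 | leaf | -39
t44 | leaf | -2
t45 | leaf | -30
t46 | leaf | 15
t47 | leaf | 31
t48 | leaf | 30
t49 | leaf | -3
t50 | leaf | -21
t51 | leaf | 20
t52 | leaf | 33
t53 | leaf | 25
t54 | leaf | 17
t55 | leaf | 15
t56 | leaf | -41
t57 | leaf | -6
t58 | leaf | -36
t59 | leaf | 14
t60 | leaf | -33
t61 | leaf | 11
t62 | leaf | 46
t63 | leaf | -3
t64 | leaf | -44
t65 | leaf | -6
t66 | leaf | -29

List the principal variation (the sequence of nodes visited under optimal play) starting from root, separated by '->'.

root -> C -> N -> AM -> t61

P (Blue): min(-17, 35) = -17
Q (Blue): min(-38, -34, -7) = -38
R (Blue): min(41, -30) = -30
S (Blue): min(-1, 27) = -1
D (Red): max(-17, -38, -30, -1) = -1
T (Blue): min(1, -28) = -28
U (Blue): min(-37, -7) = -37
E (Red): max(-28, -37) = -28
V (Blue): min(38, 3) = 3
W (Blue): min(-11, 28) = -11
X (Blue): min(-5, 41, -24, -19) = -24
F (Red): max(3, -11, -24) = 3
Y (Blue): min(-24, 9, 34, -38) = -38
Z (Blue): min(2, -24, -27) = -27
G (Red): max(-38, -27) = -27
A (Blue): min(-1, -28, 3, -27) = -28
AA (Blue): min(47, 30) = 30
AB (Blue): min(-50, 35, 24) = -50
H (Red): max(30, -50) = 30
AC (Blue): min(6, -33, -28) = -33
AD (Blue): min(-8, -22, -21, -40) = -40
J (Red): max(-33, -40) = -33
AE (Blue): min(-6, 22) = -6
AF (Blue): min(-39, -2, -30, 15) = -39
K (Red): max(-6, -39) = -6
B (Blue): min(30, -33, -6) = -33
AG (Blue): min(31, 30) = 30
AH (Blue): min(-3, -21, 20, 33) = -21
L (Red): max(30, -21) = 30
AJ (Blue): min(25, 17, 15) = 15
AK (Blue): min(-41, -6) = -41
AL (Blue): min(-36, 14, -33) = -36
M (Red): max(15, -41, -36) = 15
AM (Blue): min(11, 46) = 11
AN (Blue): min(-3, -44) = -44
AP (Blue): min(-6, -29) = -29
N (Red): max(11, -44, -29) = 11
C (Blue): min(30, 15, 11) = 11
root (Red): max(-28, -33, 11) = 11
At root, Red picks C (highest: 11).
At C, Blue picks N (lowest: 11).
At N, Red picks AM (highest: 11).
At AM, Blue picks t61 (lowest: 11).
Terminal value 11.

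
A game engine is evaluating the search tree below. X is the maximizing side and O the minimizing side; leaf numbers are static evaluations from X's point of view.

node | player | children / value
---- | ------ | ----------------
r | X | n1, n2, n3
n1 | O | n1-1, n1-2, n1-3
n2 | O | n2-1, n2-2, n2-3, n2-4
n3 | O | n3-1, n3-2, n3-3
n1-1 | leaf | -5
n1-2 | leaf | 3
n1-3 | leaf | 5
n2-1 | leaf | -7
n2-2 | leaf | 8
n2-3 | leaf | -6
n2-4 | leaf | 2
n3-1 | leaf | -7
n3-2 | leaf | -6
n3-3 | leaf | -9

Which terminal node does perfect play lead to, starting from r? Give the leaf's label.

n1-1

n1 (O): min(-5, 3, 5) = -5
n2 (O): min(-7, 8, -6, 2) = -7
n3 (O): min(-7, -6, -9) = -9
r (X): max(-5, -7, -9) = -5
At r, X picks n1 (highest: -5).
At n1, O picks n1-1 (lowest: -5).
Terminal value -5.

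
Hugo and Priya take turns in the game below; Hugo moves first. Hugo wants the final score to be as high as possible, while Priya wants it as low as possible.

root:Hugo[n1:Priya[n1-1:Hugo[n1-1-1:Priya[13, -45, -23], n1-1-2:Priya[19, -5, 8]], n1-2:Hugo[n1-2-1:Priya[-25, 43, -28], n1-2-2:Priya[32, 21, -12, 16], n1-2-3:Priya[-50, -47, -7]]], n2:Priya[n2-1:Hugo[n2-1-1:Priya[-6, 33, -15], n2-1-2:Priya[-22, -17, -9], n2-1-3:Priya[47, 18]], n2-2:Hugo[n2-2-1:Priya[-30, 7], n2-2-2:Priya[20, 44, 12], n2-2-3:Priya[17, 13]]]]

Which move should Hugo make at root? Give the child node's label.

n2

n1-1-1 (Priya): min(13, -45, -23) = -45
n1-1-2 (Priya): min(19, -5, 8) = -5
n1-1 (Hugo): max(-45, -5) = -5
n1-2-1 (Priya): min(-25, 43, -28) = -28
n1-2-2 (Priya): min(32, 21, -12, 16) = -12
n1-2-3 (Priya): min(-50, -47, -7) = -50
n1-2 (Hugo): max(-28, -12, -50) = -12
n1 (Priya): min(-5, -12) = -12
n2-1-1 (Priya): min(-6, 33, -15) = -15
n2-1-2 (Priya): min(-22, -17, -9) = -22
n2-1-3 (Priya): min(47, 18) = 18
n2-1 (Hugo): max(-15, -22, 18) = 18
n2-2-1 (Priya): min(-30, 7) = -30
n2-2-2 (Priya): min(20, 44, 12) = 12
n2-2-3 (Priya): min(17, 13) = 13
n2-2 (Hugo): max(-30, 12, 13) = 13
n2 (Priya): min(18, 13) = 13
root (Hugo): max(-12, 13) = 13
Hugo at root wants the highest of {n1=-12, n2=13}, so chooses n2.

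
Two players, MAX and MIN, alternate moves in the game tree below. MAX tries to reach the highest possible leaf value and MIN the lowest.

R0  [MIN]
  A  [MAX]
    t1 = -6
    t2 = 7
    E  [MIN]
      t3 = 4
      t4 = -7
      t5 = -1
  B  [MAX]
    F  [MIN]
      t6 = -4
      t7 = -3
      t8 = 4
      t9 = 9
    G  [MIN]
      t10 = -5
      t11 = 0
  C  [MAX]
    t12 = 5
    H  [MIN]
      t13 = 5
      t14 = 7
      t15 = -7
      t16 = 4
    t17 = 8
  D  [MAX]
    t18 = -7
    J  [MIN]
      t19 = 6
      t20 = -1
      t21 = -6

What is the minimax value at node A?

E (MIN): min(4, -7, -1) = -7
A (MAX): max(-6, 7, -7) = 7

7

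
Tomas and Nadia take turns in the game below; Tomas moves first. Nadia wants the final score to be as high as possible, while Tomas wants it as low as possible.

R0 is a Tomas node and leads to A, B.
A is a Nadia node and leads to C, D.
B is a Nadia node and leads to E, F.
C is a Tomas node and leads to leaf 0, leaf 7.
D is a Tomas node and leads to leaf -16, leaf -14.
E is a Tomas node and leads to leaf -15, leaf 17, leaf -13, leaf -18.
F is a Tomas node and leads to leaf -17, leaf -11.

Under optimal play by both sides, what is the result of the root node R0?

C (Tomas): min(0, 7) = 0
D (Tomas): min(-16, -14) = -16
A (Nadia): max(0, -16) = 0
E (Tomas): min(-15, 17, -13, -18) = -18
F (Tomas): min(-17, -11) = -17
B (Nadia): max(-18, -17) = -17
R0 (Tomas): min(0, -17) = -17

-17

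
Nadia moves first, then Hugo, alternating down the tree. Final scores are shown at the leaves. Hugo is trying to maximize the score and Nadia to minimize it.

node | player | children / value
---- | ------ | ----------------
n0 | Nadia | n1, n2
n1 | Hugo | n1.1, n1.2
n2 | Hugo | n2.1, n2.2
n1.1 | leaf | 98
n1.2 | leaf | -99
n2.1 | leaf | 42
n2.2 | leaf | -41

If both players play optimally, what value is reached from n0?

n1 (Hugo): max(98, -99) = 98
n2 (Hugo): max(42, -41) = 42
n0 (Nadia): min(98, 42) = 42

42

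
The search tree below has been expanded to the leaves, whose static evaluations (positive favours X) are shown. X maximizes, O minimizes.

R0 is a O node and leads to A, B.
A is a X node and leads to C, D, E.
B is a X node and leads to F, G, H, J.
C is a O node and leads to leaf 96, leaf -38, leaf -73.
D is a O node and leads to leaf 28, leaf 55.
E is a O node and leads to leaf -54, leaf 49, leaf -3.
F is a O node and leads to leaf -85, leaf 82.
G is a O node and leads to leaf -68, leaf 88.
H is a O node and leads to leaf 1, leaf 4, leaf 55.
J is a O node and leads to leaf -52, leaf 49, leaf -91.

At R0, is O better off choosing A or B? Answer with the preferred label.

B

C (O): min(96, -38, -73) = -73
D (O): min(28, 55) = 28
E (O): min(-54, 49, -3) = -54
A (X): max(-73, 28, -54) = 28
F (O): min(-85, 82) = -85
G (O): min(-68, 88) = -68
H (O): min(1, 4, 55) = 1
J (O): min(-52, 49, -91) = -91
B (X): max(-85, -68, 1, -91) = 1
O prefers the lower value; A=28, B=1. B is better since 1 < 28.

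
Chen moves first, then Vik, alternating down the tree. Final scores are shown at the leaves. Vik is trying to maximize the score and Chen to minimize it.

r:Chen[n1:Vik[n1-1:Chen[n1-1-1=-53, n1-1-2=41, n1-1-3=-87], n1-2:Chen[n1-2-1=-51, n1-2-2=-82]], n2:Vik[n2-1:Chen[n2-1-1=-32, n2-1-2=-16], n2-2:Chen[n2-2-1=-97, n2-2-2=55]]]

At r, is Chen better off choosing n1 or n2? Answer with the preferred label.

n1-1 (Chen): min(-53, 41, -87) = -87
n1-2 (Chen): min(-51, -82) = -82
n1 (Vik): max(-87, -82) = -82
n2-1 (Chen): min(-32, -16) = -32
n2-2 (Chen): min(-97, 55) = -97
n2 (Vik): max(-32, -97) = -32
Chen prefers the lower value; n1=-82, n2=-32. n1 is better since -82 < -32.

n1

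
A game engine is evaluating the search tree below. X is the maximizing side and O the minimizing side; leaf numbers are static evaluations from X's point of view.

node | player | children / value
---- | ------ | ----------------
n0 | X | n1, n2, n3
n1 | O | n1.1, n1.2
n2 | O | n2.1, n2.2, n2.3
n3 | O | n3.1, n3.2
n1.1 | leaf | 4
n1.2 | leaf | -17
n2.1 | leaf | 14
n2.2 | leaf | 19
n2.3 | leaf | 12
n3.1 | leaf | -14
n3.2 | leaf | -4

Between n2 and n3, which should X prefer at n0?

n2

n2 (O): min(14, 19, 12) = 12
n3 (O): min(-14, -4) = -14
X prefers the higher value; n2=12, n3=-14. n2 is better since 12 > -14.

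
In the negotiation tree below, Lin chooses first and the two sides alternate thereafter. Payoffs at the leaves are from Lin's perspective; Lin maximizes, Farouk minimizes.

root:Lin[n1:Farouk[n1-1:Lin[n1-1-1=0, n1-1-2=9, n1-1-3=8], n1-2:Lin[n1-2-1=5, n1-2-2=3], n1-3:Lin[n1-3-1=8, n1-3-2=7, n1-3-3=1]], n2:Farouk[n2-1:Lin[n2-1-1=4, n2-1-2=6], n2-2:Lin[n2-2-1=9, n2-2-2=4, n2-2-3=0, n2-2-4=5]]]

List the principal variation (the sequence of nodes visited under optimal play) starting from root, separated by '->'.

n1-1 (Lin): max(0, 9, 8) = 9
n1-2 (Lin): max(5, 3) = 5
n1-3 (Lin): max(8, 7, 1) = 8
n1 (Farouk): min(9, 5, 8) = 5
n2-1 (Lin): max(4, 6) = 6
n2-2 (Lin): max(9, 4, 0, 5) = 9
n2 (Farouk): min(6, 9) = 6
root (Lin): max(5, 6) = 6
At root, Lin picks n2 (highest: 6).
At n2, Farouk picks n2-1 (lowest: 6).
At n2-1, Lin picks n2-1-2 (highest: 6).
Terminal value 6.

root -> n2 -> n2-1 -> n2-1-2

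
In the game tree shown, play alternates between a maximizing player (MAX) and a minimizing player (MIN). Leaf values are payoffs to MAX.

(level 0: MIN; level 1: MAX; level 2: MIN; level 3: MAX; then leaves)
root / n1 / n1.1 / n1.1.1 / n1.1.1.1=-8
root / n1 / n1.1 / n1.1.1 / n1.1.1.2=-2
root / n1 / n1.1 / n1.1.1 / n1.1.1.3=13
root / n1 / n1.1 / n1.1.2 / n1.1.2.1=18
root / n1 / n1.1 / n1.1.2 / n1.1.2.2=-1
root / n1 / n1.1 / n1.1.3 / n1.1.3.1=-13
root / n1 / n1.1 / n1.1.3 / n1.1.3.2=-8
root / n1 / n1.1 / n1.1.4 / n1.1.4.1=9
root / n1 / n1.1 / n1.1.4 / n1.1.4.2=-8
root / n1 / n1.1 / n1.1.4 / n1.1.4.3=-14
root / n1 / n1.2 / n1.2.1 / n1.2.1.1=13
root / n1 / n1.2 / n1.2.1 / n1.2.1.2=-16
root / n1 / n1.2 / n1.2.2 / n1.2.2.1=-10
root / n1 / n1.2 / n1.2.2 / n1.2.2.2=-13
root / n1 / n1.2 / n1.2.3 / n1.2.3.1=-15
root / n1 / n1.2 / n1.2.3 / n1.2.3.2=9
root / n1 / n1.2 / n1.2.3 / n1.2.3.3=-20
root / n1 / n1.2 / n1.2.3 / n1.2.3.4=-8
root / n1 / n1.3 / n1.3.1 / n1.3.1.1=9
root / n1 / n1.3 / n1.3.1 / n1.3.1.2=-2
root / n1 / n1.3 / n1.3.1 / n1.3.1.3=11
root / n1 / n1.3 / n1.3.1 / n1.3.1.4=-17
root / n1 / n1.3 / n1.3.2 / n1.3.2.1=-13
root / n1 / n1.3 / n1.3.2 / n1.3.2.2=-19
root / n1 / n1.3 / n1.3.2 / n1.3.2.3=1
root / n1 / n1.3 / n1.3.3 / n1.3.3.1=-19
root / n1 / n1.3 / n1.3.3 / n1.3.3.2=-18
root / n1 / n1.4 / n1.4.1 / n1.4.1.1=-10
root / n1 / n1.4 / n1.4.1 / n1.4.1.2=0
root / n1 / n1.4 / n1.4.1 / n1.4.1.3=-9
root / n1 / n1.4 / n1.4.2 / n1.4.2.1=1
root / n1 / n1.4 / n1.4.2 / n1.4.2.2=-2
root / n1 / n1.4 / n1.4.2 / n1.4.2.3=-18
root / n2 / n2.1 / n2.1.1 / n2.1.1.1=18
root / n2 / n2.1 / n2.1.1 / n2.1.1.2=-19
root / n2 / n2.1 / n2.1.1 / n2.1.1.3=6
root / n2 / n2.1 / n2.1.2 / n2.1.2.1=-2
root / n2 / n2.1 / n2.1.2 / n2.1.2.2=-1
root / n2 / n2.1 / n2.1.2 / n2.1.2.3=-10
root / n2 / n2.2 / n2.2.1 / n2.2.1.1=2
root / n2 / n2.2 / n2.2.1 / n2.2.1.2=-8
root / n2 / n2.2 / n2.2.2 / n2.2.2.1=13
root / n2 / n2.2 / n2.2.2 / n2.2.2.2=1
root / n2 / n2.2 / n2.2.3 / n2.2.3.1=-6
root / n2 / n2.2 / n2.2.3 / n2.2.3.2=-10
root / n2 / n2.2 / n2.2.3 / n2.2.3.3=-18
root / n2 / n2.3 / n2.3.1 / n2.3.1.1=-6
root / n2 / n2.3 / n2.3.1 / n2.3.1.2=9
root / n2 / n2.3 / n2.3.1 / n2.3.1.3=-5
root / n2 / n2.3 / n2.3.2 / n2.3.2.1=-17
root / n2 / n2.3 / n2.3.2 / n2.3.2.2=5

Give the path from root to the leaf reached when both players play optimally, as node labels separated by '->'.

n1.1.1 (MAX): max(-8, -2, 13) = 13
n1.1.2 (MAX): max(18, -1) = 18
n1.1.3 (MAX): max(-13, -8) = -8
n1.1.4 (MAX): max(9, -8, -14) = 9
n1.1 (MIN): min(13, 18, -8, 9) = -8
n1.2.1 (MAX): max(13, -16) = 13
n1.2.2 (MAX): max(-10, -13) = -10
n1.2.3 (MAX): max(-15, 9, -20, -8) = 9
n1.2 (MIN): min(13, -10, 9) = -10
n1.3.1 (MAX): max(9, -2, 11, -17) = 11
n1.3.2 (MAX): max(-13, -19, 1) = 1
n1.3.3 (MAX): max(-19, -18) = -18
n1.3 (MIN): min(11, 1, -18) = -18
n1.4.1 (MAX): max(-10, 0, -9) = 0
n1.4.2 (MAX): max(1, -2, -18) = 1
n1.4 (MIN): min(0, 1) = 0
n1 (MAX): max(-8, -10, -18, 0) = 0
n2.1.1 (MAX): max(18, -19, 6) = 18
n2.1.2 (MAX): max(-2, -1, -10) = -1
n2.1 (MIN): min(18, -1) = -1
n2.2.1 (MAX): max(2, -8) = 2
n2.2.2 (MAX): max(13, 1) = 13
n2.2.3 (MAX): max(-6, -10, -18) = -6
n2.2 (MIN): min(2, 13, -6) = -6
n2.3.1 (MAX): max(-6, 9, -5) = 9
n2.3.2 (MAX): max(-17, 5) = 5
n2.3 (MIN): min(9, 5) = 5
n2 (MAX): max(-1, -6, 5) = 5
root (MIN): min(0, 5) = 0
At root, MIN picks n1 (lowest: 0).
At n1, MAX picks n1.4 (highest: 0).
At n1.4, MIN picks n1.4.1 (lowest: 0).
At n1.4.1, MAX picks n1.4.1.2 (highest: 0).
Terminal value 0.

root -> n1 -> n1.4 -> n1.4.1 -> n1.4.1.2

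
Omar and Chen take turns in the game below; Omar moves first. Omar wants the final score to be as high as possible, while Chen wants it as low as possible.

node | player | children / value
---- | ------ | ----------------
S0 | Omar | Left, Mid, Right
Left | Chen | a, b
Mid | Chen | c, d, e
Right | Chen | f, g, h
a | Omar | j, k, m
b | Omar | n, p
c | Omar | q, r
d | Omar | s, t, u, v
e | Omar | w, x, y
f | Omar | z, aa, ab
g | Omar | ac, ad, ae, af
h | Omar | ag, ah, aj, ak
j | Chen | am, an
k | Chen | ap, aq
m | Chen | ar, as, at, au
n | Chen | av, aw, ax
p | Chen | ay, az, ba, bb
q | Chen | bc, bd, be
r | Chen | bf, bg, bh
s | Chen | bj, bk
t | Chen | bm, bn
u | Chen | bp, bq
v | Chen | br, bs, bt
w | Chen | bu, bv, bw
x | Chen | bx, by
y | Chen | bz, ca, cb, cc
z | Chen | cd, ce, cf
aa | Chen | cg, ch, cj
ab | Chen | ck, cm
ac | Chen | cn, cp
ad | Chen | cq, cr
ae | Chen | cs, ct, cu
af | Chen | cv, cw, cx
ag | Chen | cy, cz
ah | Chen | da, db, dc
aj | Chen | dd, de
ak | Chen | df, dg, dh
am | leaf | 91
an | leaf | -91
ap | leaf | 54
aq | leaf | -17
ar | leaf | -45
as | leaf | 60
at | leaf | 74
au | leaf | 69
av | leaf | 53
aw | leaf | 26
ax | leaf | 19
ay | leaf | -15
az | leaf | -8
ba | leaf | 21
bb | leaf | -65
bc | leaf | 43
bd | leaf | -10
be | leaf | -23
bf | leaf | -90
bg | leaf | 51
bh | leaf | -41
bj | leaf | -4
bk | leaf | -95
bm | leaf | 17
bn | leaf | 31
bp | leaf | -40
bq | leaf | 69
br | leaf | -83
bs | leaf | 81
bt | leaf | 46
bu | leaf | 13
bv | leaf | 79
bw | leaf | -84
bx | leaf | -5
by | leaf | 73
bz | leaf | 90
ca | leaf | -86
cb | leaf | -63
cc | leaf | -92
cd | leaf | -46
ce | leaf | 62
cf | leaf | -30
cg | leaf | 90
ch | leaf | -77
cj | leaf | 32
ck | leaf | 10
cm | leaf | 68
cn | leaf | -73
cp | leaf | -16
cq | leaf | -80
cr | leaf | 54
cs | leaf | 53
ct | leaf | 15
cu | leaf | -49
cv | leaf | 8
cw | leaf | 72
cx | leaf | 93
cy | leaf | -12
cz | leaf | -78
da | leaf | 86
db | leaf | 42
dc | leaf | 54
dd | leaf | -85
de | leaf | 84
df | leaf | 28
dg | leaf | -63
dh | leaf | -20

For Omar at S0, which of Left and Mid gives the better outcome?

j (Chen): min(91, -91) = -91
k (Chen): min(54, -17) = -17
m (Chen): min(-45, 60, 74, 69) = -45
a (Omar): max(-91, -17, -45) = -17
n (Chen): min(53, 26, 19) = 19
p (Chen): min(-15, -8, 21, -65) = -65
b (Omar): max(19, -65) = 19
Left (Chen): min(-17, 19) = -17
q (Chen): min(43, -10, -23) = -23
r (Chen): min(-90, 51, -41) = -90
c (Omar): max(-23, -90) = -23
s (Chen): min(-4, -95) = -95
t (Chen): min(17, 31) = 17
u (Chen): min(-40, 69) = -40
v (Chen): min(-83, 81, 46) = -83
d (Omar): max(-95, 17, -40, -83) = 17
w (Chen): min(13, 79, -84) = -84
x (Chen): min(-5, 73) = -5
y (Chen): min(90, -86, -63, -92) = -92
e (Omar): max(-84, -5, -92) = -5
Mid (Chen): min(-23, 17, -5) = -23
Omar prefers the higher value; Left=-17, Mid=-23. Left is better since -17 > -23.

Left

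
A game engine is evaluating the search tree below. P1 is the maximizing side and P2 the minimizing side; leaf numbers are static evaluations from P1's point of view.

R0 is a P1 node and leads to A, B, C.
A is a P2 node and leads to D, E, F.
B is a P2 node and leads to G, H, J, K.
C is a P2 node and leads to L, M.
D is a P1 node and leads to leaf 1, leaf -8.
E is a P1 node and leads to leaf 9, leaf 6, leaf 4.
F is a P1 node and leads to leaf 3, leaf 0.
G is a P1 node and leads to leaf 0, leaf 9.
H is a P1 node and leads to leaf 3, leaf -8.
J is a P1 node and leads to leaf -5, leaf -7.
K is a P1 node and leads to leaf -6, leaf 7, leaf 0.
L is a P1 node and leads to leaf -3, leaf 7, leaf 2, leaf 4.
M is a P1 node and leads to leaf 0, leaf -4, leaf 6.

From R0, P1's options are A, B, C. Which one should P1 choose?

C

D (P1): max(1, -8) = 1
E (P1): max(9, 6, 4) = 9
F (P1): max(3, 0) = 3
A (P2): min(1, 9, 3) = 1
G (P1): max(0, 9) = 9
H (P1): max(3, -8) = 3
J (P1): max(-5, -7) = -5
K (P1): max(-6, 7, 0) = 7
B (P2): min(9, 3, -5, 7) = -5
L (P1): max(-3, 7, 2, 4) = 7
M (P1): max(0, -4, 6) = 6
C (P2): min(7, 6) = 6
R0 (P1): max(1, -5, 6) = 6
P1 at R0 wants the highest of {A=1, B=-5, C=6}, so chooses C.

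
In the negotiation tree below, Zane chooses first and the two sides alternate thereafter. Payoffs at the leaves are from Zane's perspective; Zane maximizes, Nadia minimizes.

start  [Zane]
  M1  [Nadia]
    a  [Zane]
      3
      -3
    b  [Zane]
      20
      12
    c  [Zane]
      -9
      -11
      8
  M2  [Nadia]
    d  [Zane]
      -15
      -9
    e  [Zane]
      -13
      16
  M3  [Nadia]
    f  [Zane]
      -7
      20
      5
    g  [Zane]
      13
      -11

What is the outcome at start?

13

a (Zane): max(3, -3) = 3
b (Zane): max(20, 12) = 20
c (Zane): max(-9, -11, 8) = 8
M1 (Nadia): min(3, 20, 8) = 3
d (Zane): max(-15, -9) = -9
e (Zane): max(-13, 16) = 16
M2 (Nadia): min(-9, 16) = -9
f (Zane): max(-7, 20, 5) = 20
g (Zane): max(13, -11) = 13
M3 (Nadia): min(20, 13) = 13
start (Zane): max(3, -9, 13) = 13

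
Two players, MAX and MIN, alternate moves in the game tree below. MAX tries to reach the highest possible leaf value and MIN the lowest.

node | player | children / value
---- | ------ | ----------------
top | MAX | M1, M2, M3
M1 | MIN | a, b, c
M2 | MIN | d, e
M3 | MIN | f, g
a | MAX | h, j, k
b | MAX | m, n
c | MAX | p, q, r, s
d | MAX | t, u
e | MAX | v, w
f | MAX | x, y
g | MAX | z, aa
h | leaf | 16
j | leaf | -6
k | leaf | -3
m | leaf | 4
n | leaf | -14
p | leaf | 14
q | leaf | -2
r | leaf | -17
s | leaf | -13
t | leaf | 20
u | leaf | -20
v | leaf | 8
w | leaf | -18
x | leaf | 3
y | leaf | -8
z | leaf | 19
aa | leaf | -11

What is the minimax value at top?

a (MAX): max(16, -6, -3) = 16
b (MAX): max(4, -14) = 4
c (MAX): max(14, -2, -17, -13) = 14
M1 (MIN): min(16, 4, 14) = 4
d (MAX): max(20, -20) = 20
e (MAX): max(8, -18) = 8
M2 (MIN): min(20, 8) = 8
f (MAX): max(3, -8) = 3
g (MAX): max(19, -11) = 19
M3 (MIN): min(3, 19) = 3
top (MAX): max(4, 8, 3) = 8

8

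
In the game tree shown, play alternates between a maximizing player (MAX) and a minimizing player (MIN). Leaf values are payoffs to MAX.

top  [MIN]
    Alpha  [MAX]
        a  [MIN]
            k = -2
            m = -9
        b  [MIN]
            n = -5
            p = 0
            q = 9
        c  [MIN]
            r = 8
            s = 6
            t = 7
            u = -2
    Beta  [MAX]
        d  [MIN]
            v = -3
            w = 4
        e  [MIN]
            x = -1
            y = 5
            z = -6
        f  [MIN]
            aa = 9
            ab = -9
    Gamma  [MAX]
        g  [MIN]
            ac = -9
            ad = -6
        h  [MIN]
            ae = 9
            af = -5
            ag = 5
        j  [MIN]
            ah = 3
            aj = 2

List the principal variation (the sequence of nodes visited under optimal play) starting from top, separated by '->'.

a (MIN): min(-2, -9) = -9
b (MIN): min(-5, 0, 9) = -5
c (MIN): min(8, 6, 7, -2) = -2
Alpha (MAX): max(-9, -5, -2) = -2
d (MIN): min(-3, 4) = -3
e (MIN): min(-1, 5, -6) = -6
f (MIN): min(9, -9) = -9
Beta (MAX): max(-3, -6, -9) = -3
g (MIN): min(-9, -6) = -9
h (MIN): min(9, -5, 5) = -5
j (MIN): min(3, 2) = 2
Gamma (MAX): max(-9, -5, 2) = 2
top (MIN): min(-2, -3, 2) = -3
At top, MIN picks Beta (lowest: -3).
At Beta, MAX picks d (highest: -3).
At d, MIN picks v (lowest: -3).
Terminal value -3.

top -> Beta -> d -> v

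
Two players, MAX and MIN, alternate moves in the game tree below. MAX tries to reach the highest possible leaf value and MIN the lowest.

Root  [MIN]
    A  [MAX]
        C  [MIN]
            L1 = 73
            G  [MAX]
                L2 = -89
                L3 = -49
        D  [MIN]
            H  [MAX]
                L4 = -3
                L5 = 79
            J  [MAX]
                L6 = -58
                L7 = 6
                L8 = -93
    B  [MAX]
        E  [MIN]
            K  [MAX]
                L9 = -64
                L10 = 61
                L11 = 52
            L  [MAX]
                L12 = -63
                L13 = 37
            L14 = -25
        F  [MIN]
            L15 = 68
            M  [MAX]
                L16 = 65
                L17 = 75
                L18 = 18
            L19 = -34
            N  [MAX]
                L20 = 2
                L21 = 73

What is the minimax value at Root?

-25

G (MAX): max(-89, -49) = -49
C (MIN): min(73, -49) = -49
H (MAX): max(-3, 79) = 79
J (MAX): max(-58, 6, -93) = 6
D (MIN): min(79, 6) = 6
A (MAX): max(-49, 6) = 6
K (MAX): max(-64, 61, 52) = 61
L (MAX): max(-63, 37) = 37
E (MIN): min(61, 37, -25) = -25
M (MAX): max(65, 75, 18) = 75
N (MAX): max(2, 73) = 73
F (MIN): min(68, 75, -34, 73) = -34
B (MAX): max(-25, -34) = -25
Root (MIN): min(6, -25) = -25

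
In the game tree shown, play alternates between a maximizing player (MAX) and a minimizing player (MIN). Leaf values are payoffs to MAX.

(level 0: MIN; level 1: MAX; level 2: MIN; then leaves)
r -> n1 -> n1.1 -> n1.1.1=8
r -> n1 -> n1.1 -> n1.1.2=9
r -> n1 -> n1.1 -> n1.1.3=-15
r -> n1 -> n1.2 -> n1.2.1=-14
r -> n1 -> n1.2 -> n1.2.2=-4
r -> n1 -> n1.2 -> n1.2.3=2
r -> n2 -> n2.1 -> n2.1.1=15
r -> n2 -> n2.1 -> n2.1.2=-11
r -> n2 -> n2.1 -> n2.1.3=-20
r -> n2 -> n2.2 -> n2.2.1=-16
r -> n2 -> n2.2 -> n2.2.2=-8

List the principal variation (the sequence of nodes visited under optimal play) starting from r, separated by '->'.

n1.1 (MIN): min(8, 9, -15) = -15
n1.2 (MIN): min(-14, -4, 2) = -14
n1 (MAX): max(-15, -14) = -14
n2.1 (MIN): min(15, -11, -20) = -20
n2.2 (MIN): min(-16, -8) = -16
n2 (MAX): max(-20, -16) = -16
r (MIN): min(-14, -16) = -16
At r, MIN picks n2 (lowest: -16).
At n2, MAX picks n2.2 (highest: -16).
At n2.2, MIN picks n2.2.1 (lowest: -16).
Terminal value -16.

r -> n2 -> n2.2 -> n2.2.1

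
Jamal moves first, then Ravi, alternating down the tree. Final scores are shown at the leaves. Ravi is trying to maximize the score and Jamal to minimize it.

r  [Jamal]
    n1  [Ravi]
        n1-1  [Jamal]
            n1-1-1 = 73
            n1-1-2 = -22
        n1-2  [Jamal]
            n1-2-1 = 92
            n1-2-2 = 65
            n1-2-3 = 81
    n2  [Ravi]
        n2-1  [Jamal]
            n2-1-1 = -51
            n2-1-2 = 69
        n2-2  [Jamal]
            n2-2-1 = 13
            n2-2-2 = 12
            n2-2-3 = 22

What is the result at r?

n1-1 (Jamal): min(73, -22) = -22
n1-2 (Jamal): min(92, 65, 81) = 65
n1 (Ravi): max(-22, 65) = 65
n2-1 (Jamal): min(-51, 69) = -51
n2-2 (Jamal): min(13, 12, 22) = 12
n2 (Ravi): max(-51, 12) = 12
r (Jamal): min(65, 12) = 12

12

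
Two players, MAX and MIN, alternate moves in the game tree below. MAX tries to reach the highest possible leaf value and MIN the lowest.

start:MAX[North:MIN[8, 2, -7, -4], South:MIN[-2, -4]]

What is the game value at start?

-4

North (MIN): min(8, 2, -7, -4) = -7
South (MIN): min(-2, -4) = -4
start (MAX): max(-7, -4) = -4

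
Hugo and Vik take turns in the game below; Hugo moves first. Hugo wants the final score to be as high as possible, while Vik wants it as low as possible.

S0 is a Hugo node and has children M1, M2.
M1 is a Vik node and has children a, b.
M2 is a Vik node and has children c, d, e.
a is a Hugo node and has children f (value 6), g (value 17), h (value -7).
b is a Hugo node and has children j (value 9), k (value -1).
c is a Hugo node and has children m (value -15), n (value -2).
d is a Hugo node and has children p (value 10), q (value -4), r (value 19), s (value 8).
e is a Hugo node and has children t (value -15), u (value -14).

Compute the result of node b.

9

b (Hugo): max(9, -1) = 9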